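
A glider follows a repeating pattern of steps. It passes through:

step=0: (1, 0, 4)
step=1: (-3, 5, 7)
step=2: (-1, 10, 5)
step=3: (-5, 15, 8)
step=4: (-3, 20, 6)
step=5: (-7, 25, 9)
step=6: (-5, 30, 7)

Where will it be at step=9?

Differencing gives (-4, +5, +3), (+2, +5, -2), (-4, +5, +3), (+2, +5, -2), (-4, +5, +3), (+2, +5, -2). This is the pattern (-4, +5, +3), (+2, +5, -2) repeated.
step 7: apply (-4, +5, +3) → (-9, 35, 10)
step 8: apply (+2, +5, -2) → (-7, 40, 8)
step 9: apply (-4, +5, +3) → (-11, 45, 11)

(-11, 45, 11)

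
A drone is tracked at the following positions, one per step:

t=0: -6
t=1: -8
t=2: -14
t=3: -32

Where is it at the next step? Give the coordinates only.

Consecutive displacements -2, -6, -18 scale by a factor of 3 each step.
step 4: -32 − 54 → -86

-86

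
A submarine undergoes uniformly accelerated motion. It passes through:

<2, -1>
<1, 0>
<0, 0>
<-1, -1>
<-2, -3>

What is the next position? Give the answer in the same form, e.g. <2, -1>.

Taking differences between consecutive positions: <-1, +1>, <-1, +0>, <-1, -1>, <-1, -2>. These grow by <+0, -1> each step.
step 5: <-2, -3> + <-1, -3> → <-3, -6>

<-3, -6>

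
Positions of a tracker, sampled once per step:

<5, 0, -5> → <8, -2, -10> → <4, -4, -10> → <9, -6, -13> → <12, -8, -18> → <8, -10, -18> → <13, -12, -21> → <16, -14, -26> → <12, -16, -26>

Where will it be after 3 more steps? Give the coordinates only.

<16, -22, -34>

Differencing gives <+3, -2, -5>, <-4, -2, +0>, <+5, -2, -3>, <+3, -2, -5>, <-4, -2, +0>, <+5, -2, -3>, <+3, -2, -5>, <-4, -2, +0>. This is the pattern <+3, -2, -5>, <-4, -2, +0>, <+5, -2, -3> repeated.
step 9: apply <+5, -2, -3> → <17, -18, -29>
step 10: apply <+3, -2, -5> → <20, -20, -34>
step 11: apply <-4, -2, +0> → <16, -22, -34>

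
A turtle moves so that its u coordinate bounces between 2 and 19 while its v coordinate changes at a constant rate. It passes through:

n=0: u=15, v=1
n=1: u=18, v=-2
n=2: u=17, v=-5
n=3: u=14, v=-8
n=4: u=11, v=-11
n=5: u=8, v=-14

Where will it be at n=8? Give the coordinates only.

The u coordinate reflects between 2 and 19, moving 3 per step.
  step 6: 8 → 5
  step 7: 5 → 2
  step 8: 2 → 5
The v coordinate changes by -3 each step: at step 8 it is -23.

u=5, v=-23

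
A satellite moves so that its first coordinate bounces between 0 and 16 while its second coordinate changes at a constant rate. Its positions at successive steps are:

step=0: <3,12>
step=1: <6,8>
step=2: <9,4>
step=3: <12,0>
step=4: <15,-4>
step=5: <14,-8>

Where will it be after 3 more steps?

The first coordinate travels 3 per step and bounces off the walls at 0 and 16.
  step 6: 14 → 11
  step 7: 11 → 8
  step 8: 8 → 5
The second coordinate changes by -4 each step: at step 8 it is -20.

<5,-20>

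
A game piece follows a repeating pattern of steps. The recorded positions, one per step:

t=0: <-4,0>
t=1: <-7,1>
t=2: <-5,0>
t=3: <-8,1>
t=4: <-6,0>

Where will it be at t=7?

<-10,1>

The moves between consecutive positions are <-3,+1>, <+2,-1>, <-3,+1>, <+2,-1>; they repeat the 2-cycle [<-3,+1>, <+2,-1>].
step 5: apply <-3,+1> → <-9,1>
step 6: apply <+2,-1> → <-7,0>
step 7: apply <-3,+1> → <-10,1>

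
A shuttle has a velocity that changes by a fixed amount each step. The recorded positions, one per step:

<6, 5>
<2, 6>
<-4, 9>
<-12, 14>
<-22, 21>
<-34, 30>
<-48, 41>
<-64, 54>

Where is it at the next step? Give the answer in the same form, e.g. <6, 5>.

Taking differences between consecutive positions: <-4, +1>, <-6, +3>, <-8, +5>, <-10, +7>, <-12, +9>, <-14, +11>, <-16, +13>. These grow by <-2, +2> each step.
step 8: <-64, 54> + <-18, +15> → <-82, 69>

<-82, 69>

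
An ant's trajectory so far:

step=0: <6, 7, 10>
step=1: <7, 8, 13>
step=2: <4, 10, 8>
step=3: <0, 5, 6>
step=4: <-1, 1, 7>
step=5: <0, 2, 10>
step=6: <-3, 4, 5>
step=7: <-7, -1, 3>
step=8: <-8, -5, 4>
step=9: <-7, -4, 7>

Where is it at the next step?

Differencing gives <+1, +1, +3>, <-3, +2, -5>, <-4, -5, -2>, <-1, -4, +1>, <+1, +1, +3>, <-3, +2, -5>, <-4, -5, -2>, <-1, -4, +1>, <+1, +1, +3>. This is the pattern <+1, +1, +3>, <-3, +2, -5>, <-4, -5, -2>, <-1, -4, +1> repeated.
step 10: apply <-3, +2, -5> → <-10, -2, 2>

<-10, -2, 2>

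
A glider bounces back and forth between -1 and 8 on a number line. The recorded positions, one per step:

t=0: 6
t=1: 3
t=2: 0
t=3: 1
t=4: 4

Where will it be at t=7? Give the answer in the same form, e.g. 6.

The value reflects between -1 and 8, moving 3 per step.
  step 5: 4 → 7
  step 6: 7 → 6
  step 7: 6 → 3

3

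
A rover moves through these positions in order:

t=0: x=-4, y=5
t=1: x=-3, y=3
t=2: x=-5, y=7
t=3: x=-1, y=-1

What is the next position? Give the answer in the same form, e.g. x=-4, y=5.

Step-to-step displacements: (+1, -2), (-2, +4), (+4, -8); each is -2× the previous.
step 4: x=-1, y=-1 + (-8, +16) → x=-9, y=15

x=-9, y=15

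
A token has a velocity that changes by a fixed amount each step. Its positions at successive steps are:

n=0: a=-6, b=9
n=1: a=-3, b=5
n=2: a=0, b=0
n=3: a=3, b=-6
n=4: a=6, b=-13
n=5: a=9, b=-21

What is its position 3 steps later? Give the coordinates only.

a=18, b=-51

First differences are (+3,-4), (+3,-5), (+3,-6), (+3,-7), (+3,-8); their common second difference is (+0,-1) (constant acceleration).
step 6: a=9, b=-21 + (+3,-9) → a=12, b=-30
step 7: a=12, b=-30 + (+3,-10) → a=15, b=-40
step 8: a=15, b=-40 + (+3,-11) → a=18, b=-51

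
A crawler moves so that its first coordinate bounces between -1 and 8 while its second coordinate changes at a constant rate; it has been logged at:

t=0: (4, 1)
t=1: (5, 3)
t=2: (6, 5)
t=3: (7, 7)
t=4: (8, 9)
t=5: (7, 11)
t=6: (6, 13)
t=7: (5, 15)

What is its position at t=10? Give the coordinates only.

The first coordinate reflects between -1 and 8, moving 1 per step.
  step 8: 5 → 4
  step 9: 4 → 3
  step 10: 3 → 2
The second coordinate changes by +2 each step: at step 10 it is 21.

(2, 21)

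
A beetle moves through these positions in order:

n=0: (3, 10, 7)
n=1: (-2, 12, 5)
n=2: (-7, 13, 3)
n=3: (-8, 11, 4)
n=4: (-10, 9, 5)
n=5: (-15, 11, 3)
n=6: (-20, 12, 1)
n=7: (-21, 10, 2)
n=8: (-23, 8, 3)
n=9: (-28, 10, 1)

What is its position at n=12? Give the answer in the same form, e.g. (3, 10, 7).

(-36, 7, 1)

The moves between consecutive positions are (-5, +2, -2), (-5, +1, -2), (-1, -2, +1), (-2, -2, +1), (-5, +2, -2), (-5, +1, -2), (-1, -2, +1), (-2, -2, +1), (-5, +2, -2); they repeat the 4-cycle [(-5, +2, -2), (-5, +1, -2), (-1, -2, +1), (-2, -2, +1)].
step 10: apply (-5, +1, -2) → (-33, 11, -1)
step 11: apply (-1, -2, +1) → (-34, 9, 0)
step 12: apply (-2, -2, +1) → (-36, 7, 1)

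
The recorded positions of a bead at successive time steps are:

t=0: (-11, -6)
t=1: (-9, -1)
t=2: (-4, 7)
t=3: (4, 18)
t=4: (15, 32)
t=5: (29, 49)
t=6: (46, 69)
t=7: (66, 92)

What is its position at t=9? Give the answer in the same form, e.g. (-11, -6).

(115, 147)

Taking differences between consecutive positions: (+2, +5), (+5, +8), (+8, +11), (+11, +14), (+14, +17), (+17, +20), (+20, +23). These grow by (+3, +3) each step.
step 8: (66, 92) + (+23, +26) → (89, 118)
step 9: (89, 118) + (+26, +29) → (115, 147)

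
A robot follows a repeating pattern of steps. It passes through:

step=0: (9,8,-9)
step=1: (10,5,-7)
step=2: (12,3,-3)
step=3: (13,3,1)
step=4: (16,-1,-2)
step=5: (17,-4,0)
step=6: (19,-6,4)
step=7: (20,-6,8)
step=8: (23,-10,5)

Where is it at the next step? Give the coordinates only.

Differencing gives (+1,-3,+2), (+2,-2,+4), (+1,+0,+4), (+3,-4,-3), (+1,-3,+2), (+2,-2,+4), (+1,+0,+4), (+3,-4,-3). This is the pattern (+1,-3,+2), (+2,-2,+4), (+1,+0,+4), (+3,-4,-3) repeated.
step 9: apply (+1,-3,+2) → (24,-13,7)

(24,-13,7)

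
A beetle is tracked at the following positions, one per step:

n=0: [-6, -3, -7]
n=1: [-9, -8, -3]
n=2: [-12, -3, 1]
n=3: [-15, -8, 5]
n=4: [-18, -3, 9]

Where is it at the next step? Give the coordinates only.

[-21, -8, 13]

First: linear, -3 per step → -21 at step 5.
Second: cycles through -3, -8 every 2 steps. Step 5 lands at position 1 of the cycle → -8.
Third: linear, +4 per step → 13 at step 5.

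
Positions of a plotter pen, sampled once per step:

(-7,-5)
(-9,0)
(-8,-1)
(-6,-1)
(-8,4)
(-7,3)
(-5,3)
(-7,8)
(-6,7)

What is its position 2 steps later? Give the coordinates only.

Differencing gives (-2,+5), (+1,-1), (+2,+0), (-2,+5), (+1,-1), (+2,+0), (-2,+5), (+1,-1). This is the pattern (-2,+5), (+1,-1), (+2,+0) repeated.
step 9: apply (+2,+0) → (-4,7)
step 10: apply (-2,+5) → (-6,12)

(-6,12)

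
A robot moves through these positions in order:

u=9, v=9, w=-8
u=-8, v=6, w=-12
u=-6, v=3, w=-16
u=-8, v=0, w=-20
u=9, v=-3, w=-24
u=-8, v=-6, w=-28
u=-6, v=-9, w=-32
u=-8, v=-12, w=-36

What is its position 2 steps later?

u=-8, v=-18, w=-44

The u coordinate repeats the cycle [9, -8, -6, -8] with period 4; step 9 mod 4 = 1, giving -8.
The v coordinate changes by -3 each step, so at step 9 it is 9 + 9·(-3) = -18.
The w coordinate changes by -4 each step, so at step 9 it is -8 + 9·(-4) = -44.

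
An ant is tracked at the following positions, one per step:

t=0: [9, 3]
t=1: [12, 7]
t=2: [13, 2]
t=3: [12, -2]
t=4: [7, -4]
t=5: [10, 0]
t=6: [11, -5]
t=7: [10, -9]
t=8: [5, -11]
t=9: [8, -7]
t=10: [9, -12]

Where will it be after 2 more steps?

[3, -18]

Step-to-step displacements: [+3, +4], [+1, -5], [-1, -4], [-5, -2], [+3, +4], [+1, -5], [-1, -4], [-5, -2], [+3, +4], [+1, -5] — a repeating cycle of length 4.
step 11: apply [-1, -4] → [8, -16]
step 12: apply [-5, -2] → [3, -18]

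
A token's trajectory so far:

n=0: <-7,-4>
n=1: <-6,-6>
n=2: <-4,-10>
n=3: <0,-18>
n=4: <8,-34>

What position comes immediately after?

Consecutive displacements <+1,-2>, <+2,-4>, <+4,-8>, <+8,-16> scale by a factor of 2 each step.
step 5: <8,-34> + <+16,-32> → <24,-66>

<24,-66>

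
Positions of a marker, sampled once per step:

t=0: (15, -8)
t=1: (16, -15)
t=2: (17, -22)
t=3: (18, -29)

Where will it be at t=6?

(21, -50)

The position changes by (+1, -7) every step.
step 4: (18, -29) + (+1, -7) → (19, -36)
step 5: (19, -36) + (+1, -7) → (20, -43)
step 6: (20, -43) + (+1, -7) → (21, -50)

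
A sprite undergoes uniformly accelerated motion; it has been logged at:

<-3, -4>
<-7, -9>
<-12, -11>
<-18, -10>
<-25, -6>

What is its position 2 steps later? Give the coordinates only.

<-42, 11>

First differences are <-4, -5>, <-5, -2>, <-6, +1>, <-7, +4>; their common second difference is <-1, +3> (constant acceleration).
step 5: <-25, -6> + <-8, +7> → <-33, 1>
step 6: <-33, 1> + <-9, +10> → <-42, 11>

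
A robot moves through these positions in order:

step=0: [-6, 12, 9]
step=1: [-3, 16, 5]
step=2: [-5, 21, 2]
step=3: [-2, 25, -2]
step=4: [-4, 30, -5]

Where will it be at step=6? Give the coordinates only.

Differencing gives [+3, +4, -4], [-2, +5, -3], [+3, +4, -4], [-2, +5, -3]. This is the pattern [+3, +4, -4], [-2, +5, -3] repeated.
step 5: apply [+3, +4, -4] → [-1, 34, -9]
step 6: apply [-2, +5, -3] → [-3, 39, -12]

[-3, 39, -12]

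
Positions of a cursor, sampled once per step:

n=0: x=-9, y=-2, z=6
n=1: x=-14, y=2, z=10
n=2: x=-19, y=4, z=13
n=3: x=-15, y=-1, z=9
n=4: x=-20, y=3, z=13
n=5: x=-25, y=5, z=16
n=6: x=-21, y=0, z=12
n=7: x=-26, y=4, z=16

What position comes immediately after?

x=-31, y=6, z=19

Differencing gives (-5, +4, +4), (-5, +2, +3), (+4, -5, -4), (-5, +4, +4), (-5, +2, +3), (+4, -5, -4), (-5, +4, +4). This is the pattern (-5, +4, +4), (-5, +2, +3), (+4, -5, -4) repeated.
step 8: apply (-5, +2, +3) → x=-31, y=6, z=19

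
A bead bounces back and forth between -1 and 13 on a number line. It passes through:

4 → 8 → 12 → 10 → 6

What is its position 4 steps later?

The value travels 4 per step and bounces off the walls at -1 and 13.
  step 5: 6 → 2
  step 6: 2 → 0
  step 7: 0 → 4
  step 8: 4 → 8

8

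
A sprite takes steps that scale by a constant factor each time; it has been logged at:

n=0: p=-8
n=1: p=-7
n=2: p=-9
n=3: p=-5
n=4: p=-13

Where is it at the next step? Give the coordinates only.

p=3

Consecutive displacements +1, -2, +4, -8 scale by a factor of -2 each step.
step 5: -13 + 16 → p=3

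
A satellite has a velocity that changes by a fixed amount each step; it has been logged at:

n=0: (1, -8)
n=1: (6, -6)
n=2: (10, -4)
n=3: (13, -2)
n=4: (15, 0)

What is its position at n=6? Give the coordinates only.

(16, 4)

Taking differences between consecutive positions: (+5, +2), (+4, +2), (+3, +2), (+2, +2). These grow by (-1, +0) each step.
step 5: (15, 0) + (+1, +2) → (16, 2)
step 6: (16, 2) + (+0, +2) → (16, 4)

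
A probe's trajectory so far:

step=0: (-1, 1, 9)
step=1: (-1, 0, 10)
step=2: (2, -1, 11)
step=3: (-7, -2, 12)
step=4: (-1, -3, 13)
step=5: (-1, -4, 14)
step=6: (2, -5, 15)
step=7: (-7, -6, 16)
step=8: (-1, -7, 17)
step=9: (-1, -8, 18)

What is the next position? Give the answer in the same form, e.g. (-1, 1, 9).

(2, -9, 19)

The first coordinate repeats the cycle [-1, -1, 2, -7] with period 4; step 10 mod 4 = 2, giving 2.
The second coordinate changes by -1 each step, so at step 10 it is 1 + 10·(-1) = -9.
The third coordinate changes by +1 each step, so at step 10 it is 9 + 10·(1) = 19.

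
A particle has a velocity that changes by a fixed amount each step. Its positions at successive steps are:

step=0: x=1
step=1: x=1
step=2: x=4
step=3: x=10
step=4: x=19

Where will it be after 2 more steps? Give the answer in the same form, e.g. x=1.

x=46

Successive displacements: +0, +3, +6, +9 — each changes by +3.
step 5: 19 + 12 → x=31
step 6: 31 + 15 → x=46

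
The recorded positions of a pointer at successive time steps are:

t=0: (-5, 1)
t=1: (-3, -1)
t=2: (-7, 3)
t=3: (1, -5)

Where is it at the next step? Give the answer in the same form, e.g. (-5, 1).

(-15, 11)

Consecutive displacements (+2, -2), (-4, +4), (+8, -8) scale by a factor of -2 each step.
step 4: (1, -5) + (-16, +16) → (-15, 11)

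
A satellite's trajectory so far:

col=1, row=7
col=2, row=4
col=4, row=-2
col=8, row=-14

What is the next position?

col=16, row=-38

Consecutive displacements (+1,-3), (+2,-6), (+4,-12) scale by a factor of 2 each step.
step 4: col=8, row=-14 + (+8,-24) → col=16, row=-38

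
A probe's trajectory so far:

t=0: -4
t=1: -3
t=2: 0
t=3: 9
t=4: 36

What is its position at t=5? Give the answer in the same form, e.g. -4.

Step-to-step displacements: +1, +3, +9, +27; each is 3× the previous.
step 5: 36 + 81 → 117

117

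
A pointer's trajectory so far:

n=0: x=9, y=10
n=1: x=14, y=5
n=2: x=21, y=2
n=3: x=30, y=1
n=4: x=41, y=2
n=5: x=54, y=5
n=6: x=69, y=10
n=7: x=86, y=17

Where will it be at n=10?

x=149, y=50

Successive displacements: (+5,-5), (+7,-3), (+9,-1), (+11,+1), (+13,+3), (+15,+5), (+17,+7) — each changes by (+2,+2).
step 8: x=86, y=17 + (+19,+9) → x=105, y=26
step 9: x=105, y=26 + (+21,+11) → x=126, y=37
step 10: x=126, y=37 + (+23,+13) → x=149, y=50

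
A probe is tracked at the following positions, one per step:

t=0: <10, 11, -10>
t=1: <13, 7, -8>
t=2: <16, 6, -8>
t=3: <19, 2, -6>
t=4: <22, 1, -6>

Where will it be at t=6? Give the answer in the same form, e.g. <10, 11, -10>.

Differencing gives <+3, -4, +2>, <+3, -1, +0>, <+3, -4, +2>, <+3, -1, +0>. This is the pattern <+3, -4, +2>, <+3, -1, +0> repeated.
step 5: apply <+3, -4, +2> → <25, -3, -4>
step 6: apply <+3, -1, +0> → <28, -4, -4>

<28, -4, -4>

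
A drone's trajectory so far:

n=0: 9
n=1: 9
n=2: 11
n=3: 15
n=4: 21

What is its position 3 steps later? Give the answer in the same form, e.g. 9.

Successive displacements: +0, +2, +4, +6 — each changes by +2.
step 5: 21 + 8 → 29
step 6: 29 + 10 → 39
step 7: 39 + 12 → 51

51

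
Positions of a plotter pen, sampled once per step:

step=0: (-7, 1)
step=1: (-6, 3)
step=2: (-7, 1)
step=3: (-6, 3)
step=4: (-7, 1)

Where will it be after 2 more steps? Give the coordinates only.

(-7, 1)

Consecutive displacements (+1, +2), (-1, -2), (+1, +2), (-1, -2) scale by a factor of -1 each step.
step 5: (-7, 1) + (+1, +2) → (-6, 3)
step 6: (-6, 3) + (-1, -2) → (-7, 1)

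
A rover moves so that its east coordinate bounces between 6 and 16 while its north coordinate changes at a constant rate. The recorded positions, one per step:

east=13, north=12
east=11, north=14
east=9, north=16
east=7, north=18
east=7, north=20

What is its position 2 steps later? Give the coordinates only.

east=11, north=24

The east coordinate reflects between 6 and 16, moving 2 per step.
  step 5: 7 → 9
  step 6: 9 → 11
The north coordinate changes by +2 each step: at step 6 it is 24.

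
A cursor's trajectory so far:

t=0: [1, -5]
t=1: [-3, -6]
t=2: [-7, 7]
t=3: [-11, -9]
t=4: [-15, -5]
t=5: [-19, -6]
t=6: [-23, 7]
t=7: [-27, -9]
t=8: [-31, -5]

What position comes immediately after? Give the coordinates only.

[-35, -6]

First: linear, -4 per step → -35 at step 9.
Second: cycles through -5, -6, 7, -9 every 4 steps. Step 9 lands at position 1 of the cycle → -6.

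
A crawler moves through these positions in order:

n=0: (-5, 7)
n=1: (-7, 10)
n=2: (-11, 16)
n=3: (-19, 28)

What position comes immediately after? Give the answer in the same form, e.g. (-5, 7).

(-35, 52)

Step-to-step displacements: (-2, +3), (-4, +6), (-8, +12); each is 2× the previous.
step 4: (-19, 28) + (-16, +24) → (-35, 52)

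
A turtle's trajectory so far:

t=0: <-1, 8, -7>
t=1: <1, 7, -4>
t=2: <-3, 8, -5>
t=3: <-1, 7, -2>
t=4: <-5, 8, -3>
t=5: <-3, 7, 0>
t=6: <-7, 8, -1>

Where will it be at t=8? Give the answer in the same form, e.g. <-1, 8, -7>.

Step-to-step displacements: <+2, -1, +3>, <-4, +1, -1>, <+2, -1, +3>, <-4, +1, -1>, <+2, -1, +3>, <-4, +1, -1> — a repeating cycle of length 2.
step 7: apply <+2, -1, +3> → <-5, 7, 2>
step 8: apply <-4, +1, -1> → <-9, 8, 1>

<-9, 8, 1>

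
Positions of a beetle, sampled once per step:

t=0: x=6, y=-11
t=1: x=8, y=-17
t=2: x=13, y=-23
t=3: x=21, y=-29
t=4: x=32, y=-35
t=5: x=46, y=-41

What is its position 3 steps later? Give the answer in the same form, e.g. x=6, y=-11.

x=106, y=-59

Successive displacements: (+2,-6), (+5,-6), (+8,-6), (+11,-6), (+14,-6) — each changes by (+3,+0).
step 6: x=46, y=-41 + (+17,-6) → x=63, y=-47
step 7: x=63, y=-47 + (+20,-6) → x=83, y=-53
step 8: x=83, y=-53 + (+23,-6) → x=106, y=-59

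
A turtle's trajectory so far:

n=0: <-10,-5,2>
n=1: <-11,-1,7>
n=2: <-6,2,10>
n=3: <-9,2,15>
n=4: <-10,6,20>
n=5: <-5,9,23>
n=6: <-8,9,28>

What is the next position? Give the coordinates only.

<-9,13,33>

The moves between consecutive positions are <-1,+4,+5>, <+5,+3,+3>, <-3,+0,+5>, <-1,+4,+5>, <+5,+3,+3>, <-3,+0,+5>; they repeat the 3-cycle [<-1,+4,+5>, <+5,+3,+3>, <-3,+0,+5>].
step 7: apply <-1,+4,+5> → <-9,13,33>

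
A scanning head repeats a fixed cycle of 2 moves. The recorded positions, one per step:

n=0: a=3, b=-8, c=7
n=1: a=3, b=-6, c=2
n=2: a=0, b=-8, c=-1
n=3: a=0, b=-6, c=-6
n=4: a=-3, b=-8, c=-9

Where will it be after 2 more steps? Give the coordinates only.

a=-6, b=-8, c=-17

The moves between consecutive positions are (+0, +2, -5), (-3, -2, -3), (+0, +2, -5), (-3, -2, -3); they repeat the 2-cycle [(+0, +2, -5), (-3, -2, -3)].
step 5: apply (+0, +2, -5) → a=-3, b=-6, c=-14
step 6: apply (-3, -2, -3) → a=-6, b=-8, c=-17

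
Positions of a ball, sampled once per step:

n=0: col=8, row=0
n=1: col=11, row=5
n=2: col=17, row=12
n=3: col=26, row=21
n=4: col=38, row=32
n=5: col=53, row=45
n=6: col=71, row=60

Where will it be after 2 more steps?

col=116, row=96

First differences are (+3,+5), (+6,+7), (+9,+9), (+12,+11), (+15,+13), (+18,+15); their common second difference is (+3,+2) (constant acceleration).
step 7: col=71, row=60 + (+21,+17) → col=92, row=77
step 8: col=92, row=77 + (+24,+19) → col=116, row=96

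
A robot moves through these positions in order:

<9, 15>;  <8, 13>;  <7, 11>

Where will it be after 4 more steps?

Constant displacement of <-1, -2> per step.
step 3: <7, 11> + <-1, -2> → <6, 9>
step 4: <6, 9> + <-1, -2> → <5, 7>
step 5: <5, 7> + <-1, -2> → <4, 5>
step 6: <4, 5> + <-1, -2> → <3, 3>

<3, 3>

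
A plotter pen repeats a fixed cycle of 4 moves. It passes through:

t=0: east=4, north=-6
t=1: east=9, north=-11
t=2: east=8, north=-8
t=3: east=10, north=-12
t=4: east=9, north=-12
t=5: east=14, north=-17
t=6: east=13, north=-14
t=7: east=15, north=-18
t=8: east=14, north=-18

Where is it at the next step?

Step-to-step displacements: (+5, -5), (-1, +3), (+2, -4), (-1, +0), (+5, -5), (-1, +3), (+2, -4), (-1, +0) — a repeating cycle of length 4.
step 9: apply (+5, -5) → east=19, north=-23

east=19, north=-23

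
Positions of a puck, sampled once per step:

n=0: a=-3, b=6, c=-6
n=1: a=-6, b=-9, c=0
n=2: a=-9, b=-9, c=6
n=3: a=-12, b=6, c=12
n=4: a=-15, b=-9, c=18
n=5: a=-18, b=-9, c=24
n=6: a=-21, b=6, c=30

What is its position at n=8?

The a coordinate changes by -3 each step, so at step 8 it is -3 + 8·(-3) = -27.
The b coordinate repeats the cycle [6, -9, -9] with period 3; step 8 mod 3 = 2, giving -9.
The c coordinate changes by +6 each step, so at step 8 it is -6 + 8·(6) = 42.

a=-27, b=-9, c=42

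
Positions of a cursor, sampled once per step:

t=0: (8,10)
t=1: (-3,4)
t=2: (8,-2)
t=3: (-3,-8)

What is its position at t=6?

(8,-26)

The first coordinate repeats the cycle [8, -3] with period 2; step 6 mod 2 = 0, giving 8.
The second coordinate changes by -6 each step, so at step 6 it is 10 + 6·(-6) = -26.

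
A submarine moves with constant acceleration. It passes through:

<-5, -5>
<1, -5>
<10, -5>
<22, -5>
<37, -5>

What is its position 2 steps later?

<76, -5>

Successive displacements: <+6, +0>, <+9, +0>, <+12, +0>, <+15, +0> — each changes by <+3, +0>.
step 5: <37, -5> + <+18, +0> → <55, -5>
step 6: <55, -5> + <+21, +0> → <76, -5>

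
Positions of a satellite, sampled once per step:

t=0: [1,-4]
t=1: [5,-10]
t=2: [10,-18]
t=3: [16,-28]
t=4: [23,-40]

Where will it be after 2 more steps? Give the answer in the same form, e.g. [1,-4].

Successive displacements: [+4,-6], [+5,-8], [+6,-10], [+7,-12] — each changes by [+1,-2].
step 5: [23,-40] + [+8,-14] → [31,-54]
step 6: [31,-54] + [+9,-16] → [40,-70]

[40,-70]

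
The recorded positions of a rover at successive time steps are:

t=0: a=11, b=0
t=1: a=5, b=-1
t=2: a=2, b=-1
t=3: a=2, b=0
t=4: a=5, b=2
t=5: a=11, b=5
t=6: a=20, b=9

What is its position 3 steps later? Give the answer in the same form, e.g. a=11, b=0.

a=65, b=27

First differences are (-6, -1), (-3, +0), (+0, +1), (+3, +2), (+6, +3), (+9, +4); their common second difference is (+3, +1) (constant acceleration).
step 7: a=20, b=9 + (+12, +5) → a=32, b=14
step 8: a=32, b=14 + (+15, +6) → a=47, b=20
step 9: a=47, b=20 + (+18, +7) → a=65, b=27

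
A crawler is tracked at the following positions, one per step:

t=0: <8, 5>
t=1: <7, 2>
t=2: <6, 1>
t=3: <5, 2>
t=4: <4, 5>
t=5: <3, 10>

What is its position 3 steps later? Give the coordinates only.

Taking differences between consecutive positions: <-1, -3>, <-1, -1>, <-1, +1>, <-1, +3>, <-1, +5>. These grow by <+0, +2> each step.
step 6: <3, 10> + <-1, +7> → <2, 17>
step 7: <2, 17> + <-1, +9> → <1, 26>
step 8: <1, 26> + <-1, +11> → <0, 37>

<0, 37>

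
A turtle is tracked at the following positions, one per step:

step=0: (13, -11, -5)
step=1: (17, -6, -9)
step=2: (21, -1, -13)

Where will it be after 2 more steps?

The position changes by (+4, +5, -4) every step.
step 3: (21, -1, -13) + (+4, +5, -4) → (25, 4, -17)
step 4: (25, 4, -17) + (+4, +5, -4) → (29, 9, -21)

(29, 9, -21)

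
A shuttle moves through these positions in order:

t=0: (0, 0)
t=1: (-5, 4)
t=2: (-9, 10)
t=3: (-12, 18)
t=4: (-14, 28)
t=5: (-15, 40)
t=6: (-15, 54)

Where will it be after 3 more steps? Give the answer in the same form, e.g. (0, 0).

First differences are (-5, +4), (-4, +6), (-3, +8), (-2, +10), (-1, +12), (+0, +14); their common second difference is (+1, +2) (constant acceleration).
step 7: (-15, 54) + (+1, +16) → (-14, 70)
step 8: (-14, 70) + (+2, +18) → (-12, 88)
step 9: (-12, 88) + (+3, +20) → (-9, 108)

(-9, 108)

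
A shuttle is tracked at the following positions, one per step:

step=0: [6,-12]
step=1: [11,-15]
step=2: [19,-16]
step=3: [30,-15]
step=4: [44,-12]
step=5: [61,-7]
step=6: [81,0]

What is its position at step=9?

Taking differences between consecutive positions: [+5,-3], [+8,-1], [+11,+1], [+14,+3], [+17,+5], [+20,+7]. These grow by [+3,+2] each step.
step 7: [81,0] + [+23,+9] → [104,9]
step 8: [104,9] + [+26,+11] → [130,20]
step 9: [130,20] + [+29,+13] → [159,33]

[159,33]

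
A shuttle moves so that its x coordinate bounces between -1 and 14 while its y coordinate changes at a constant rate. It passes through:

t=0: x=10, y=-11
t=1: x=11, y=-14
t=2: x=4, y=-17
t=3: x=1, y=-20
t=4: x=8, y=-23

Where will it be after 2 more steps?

x=6, y=-29

The x coordinate reflects between -1 and 14, moving 7 per step.
  step 5: 8 → 13
  step 6: 13 → 6
The y coordinate changes by -3 each step: at step 6 it is -29.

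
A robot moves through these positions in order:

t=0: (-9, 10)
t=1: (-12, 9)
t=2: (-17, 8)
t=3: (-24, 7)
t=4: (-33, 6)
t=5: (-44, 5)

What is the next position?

First differences are (-3, -1), (-5, -1), (-7, -1), (-9, -1), (-11, -1); their common second difference is (-2, +0) (constant acceleration).
step 6: (-44, 5) + (-13, -1) → (-57, 4)

(-57, 4)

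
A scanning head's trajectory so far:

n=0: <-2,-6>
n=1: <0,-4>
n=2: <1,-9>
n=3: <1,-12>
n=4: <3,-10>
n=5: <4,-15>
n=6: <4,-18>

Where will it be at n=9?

<7,-24>

Step-to-step displacements: <+2,+2>, <+1,-5>, <+0,-3>, <+2,+2>, <+1,-5>, <+0,-3> — a repeating cycle of length 3.
step 7: apply <+2,+2> → <6,-16>
step 8: apply <+1,-5> → <7,-21>
step 9: apply <+0,-3> → <7,-24>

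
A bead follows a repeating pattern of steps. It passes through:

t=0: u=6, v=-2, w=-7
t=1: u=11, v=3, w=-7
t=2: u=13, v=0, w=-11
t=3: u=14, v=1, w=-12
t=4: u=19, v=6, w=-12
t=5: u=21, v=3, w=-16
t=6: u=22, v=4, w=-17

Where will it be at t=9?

u=30, v=7, w=-22

Step-to-step displacements: (+5,+5,+0), (+2,-3,-4), (+1,+1,-1), (+5,+5,+0), (+2,-3,-4), (+1,+1,-1) — a repeating cycle of length 3.
step 7: apply (+5,+5,+0) → u=27, v=9, w=-17
step 8: apply (+2,-3,-4) → u=29, v=6, w=-21
step 9: apply (+1,+1,-1) → u=30, v=7, w=-22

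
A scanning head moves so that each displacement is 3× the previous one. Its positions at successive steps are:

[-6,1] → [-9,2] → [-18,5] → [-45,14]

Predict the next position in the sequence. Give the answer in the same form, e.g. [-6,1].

The jumps are [-3,+1], [-9,+3], [-27,+9] — a geometric progression with ratio 3.
step 4: [-45,14] + [-81,+27] → [-126,41]

[-126,41]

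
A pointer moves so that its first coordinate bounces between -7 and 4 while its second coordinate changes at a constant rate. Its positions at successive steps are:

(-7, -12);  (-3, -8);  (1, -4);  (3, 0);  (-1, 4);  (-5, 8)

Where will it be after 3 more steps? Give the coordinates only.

The first coordinate reflects between -7 and 4, moving 4 per step.
  step 6: -5 → -5
  step 7: -5 → -1
  step 8: -1 → 3
The second coordinate changes by +4 each step: at step 8 it is 20.

(3, 20)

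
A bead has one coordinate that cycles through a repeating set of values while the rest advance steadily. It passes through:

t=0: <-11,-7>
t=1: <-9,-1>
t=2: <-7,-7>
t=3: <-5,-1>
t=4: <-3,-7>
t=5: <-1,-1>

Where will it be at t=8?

The first coordinate changes by +2 each step, so at step 8 it is -11 + 8·(2) = 5.
The second coordinate repeats the cycle [-7, -1] with period 2; step 8 mod 2 = 0, giving -7.

<5,-7>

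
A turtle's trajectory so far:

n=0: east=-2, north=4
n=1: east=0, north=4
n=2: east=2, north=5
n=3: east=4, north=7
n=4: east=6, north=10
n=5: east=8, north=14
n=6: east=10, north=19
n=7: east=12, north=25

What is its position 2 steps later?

First differences are (+2,+0), (+2,+1), (+2,+2), (+2,+3), (+2,+4), (+2,+5), (+2,+6); their common second difference is (+0,+1) (constant acceleration).
step 8: east=12, north=25 + (+2,+7) → east=14, north=32
step 9: east=14, north=32 + (+2,+8) → east=16, north=40

east=16, north=40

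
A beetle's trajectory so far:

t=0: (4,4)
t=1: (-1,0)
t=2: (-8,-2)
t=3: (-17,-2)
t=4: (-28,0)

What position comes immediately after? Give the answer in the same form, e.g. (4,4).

(-41,4)

Successive displacements: (-5,-4), (-7,-2), (-9,+0), (-11,+2) — each changes by (-2,+2).
step 5: (-28,0) + (-13,+4) → (-41,4)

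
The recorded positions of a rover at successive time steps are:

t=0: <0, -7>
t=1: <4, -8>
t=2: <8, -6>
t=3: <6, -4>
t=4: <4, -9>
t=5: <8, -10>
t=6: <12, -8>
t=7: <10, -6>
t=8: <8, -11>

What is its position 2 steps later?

Differencing gives <+4, -1>, <+4, +2>, <-2, +2>, <-2, -5>, <+4, -1>, <+4, +2>, <-2, +2>, <-2, -5>. This is the pattern <+4, -1>, <+4, +2>, <-2, +2>, <-2, -5> repeated.
step 9: apply <+4, -1> → <12, -12>
step 10: apply <+4, +2> → <16, -10>

<16, -10>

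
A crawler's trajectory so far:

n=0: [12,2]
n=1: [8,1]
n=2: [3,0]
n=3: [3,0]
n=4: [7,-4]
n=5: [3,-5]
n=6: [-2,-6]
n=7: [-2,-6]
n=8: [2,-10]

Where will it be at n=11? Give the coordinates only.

Step-to-step displacements: [-4,-1], [-5,-1], [+0,+0], [+4,-4], [-4,-1], [-5,-1], [+0,+0], [+4,-4] — a repeating cycle of length 4.
step 9: apply [-4,-1] → [-2,-11]
step 10: apply [-5,-1] → [-7,-12]
step 11: apply [+0,+0] → [-7,-12]

[-7,-12]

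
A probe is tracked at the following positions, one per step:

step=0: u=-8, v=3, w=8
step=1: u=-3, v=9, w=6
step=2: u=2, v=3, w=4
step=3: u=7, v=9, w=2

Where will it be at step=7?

U: linear, +5 per step → 27 at step 7.
V: cycles through 3, 9 every 2 steps. Step 7 lands at position 1 of the cycle → 9.
W: linear, -2 per step → -6 at step 7.

u=27, v=9, w=-6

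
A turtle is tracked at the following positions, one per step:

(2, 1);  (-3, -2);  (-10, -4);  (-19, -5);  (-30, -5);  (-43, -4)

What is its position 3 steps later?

Successive displacements: (-5, -3), (-7, -2), (-9, -1), (-11, +0), (-13, +1) — each changes by (-2, +1).
step 6: (-43, -4) + (-15, +2) → (-58, -2)
step 7: (-58, -2) + (-17, +3) → (-75, 1)
step 8: (-75, 1) + (-19, +4) → (-94, 5)

(-94, 5)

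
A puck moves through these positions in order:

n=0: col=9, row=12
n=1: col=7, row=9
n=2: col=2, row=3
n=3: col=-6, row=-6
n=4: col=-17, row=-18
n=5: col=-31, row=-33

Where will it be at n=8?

col=-91, row=-96

Successive displacements: (-2,-3), (-5,-6), (-8,-9), (-11,-12), (-14,-15) — each changes by (-3,-3).
step 6: col=-31, row=-33 + (-17,-18) → col=-48, row=-51
step 7: col=-48, row=-51 + (-20,-21) → col=-68, row=-72
step 8: col=-68, row=-72 + (-23,-24) → col=-91, row=-96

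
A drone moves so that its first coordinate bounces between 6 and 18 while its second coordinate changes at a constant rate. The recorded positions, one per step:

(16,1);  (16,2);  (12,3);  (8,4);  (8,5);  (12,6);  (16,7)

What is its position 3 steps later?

The first coordinate travels 4 per step and bounces off the walls at 6 and 18.
  step 7: 16 → 16
  step 8: 16 → 12
  step 9: 12 → 8
The second coordinate changes by +1 each step: at step 9 it is 10.

(8,10)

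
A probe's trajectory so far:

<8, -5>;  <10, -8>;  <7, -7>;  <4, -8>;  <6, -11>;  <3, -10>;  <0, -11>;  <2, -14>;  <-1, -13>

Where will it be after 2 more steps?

<-2, -17>

Step-to-step displacements: <+2, -3>, <-3, +1>, <-3, -1>, <+2, -3>, <-3, +1>, <-3, -1>, <+2, -3>, <-3, +1> — a repeating cycle of length 3.
step 9: apply <-3, -1> → <-4, -14>
step 10: apply <+2, -3> → <-2, -17>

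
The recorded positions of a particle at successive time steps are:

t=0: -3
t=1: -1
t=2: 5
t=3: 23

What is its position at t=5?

The jumps are +2, +6, +18 — a geometric progression with ratio 3.
step 4: 23 + 54 → 77
step 5: 77 + 162 → 239

239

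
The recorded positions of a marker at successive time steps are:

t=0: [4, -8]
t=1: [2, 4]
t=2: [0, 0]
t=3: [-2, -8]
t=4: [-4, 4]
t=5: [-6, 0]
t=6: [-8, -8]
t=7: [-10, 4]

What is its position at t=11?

The first coordinate changes by -2 each step, so at step 11 it is 4 + 11·(-2) = -18.
The second coordinate repeats the cycle [-8, 4, 0] with period 3; step 11 mod 3 = 2, giving 0.

[-18, 0]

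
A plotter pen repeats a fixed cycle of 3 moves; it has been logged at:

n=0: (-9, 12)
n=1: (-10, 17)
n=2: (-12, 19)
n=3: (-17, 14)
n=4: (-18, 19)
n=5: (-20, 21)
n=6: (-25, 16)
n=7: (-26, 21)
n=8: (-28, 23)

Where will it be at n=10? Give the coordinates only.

(-34, 23)

Differencing gives (-1, +5), (-2, +2), (-5, -5), (-1, +5), (-2, +2), (-5, -5), (-1, +5), (-2, +2). This is the pattern (-1, +5), (-2, +2), (-5, -5) repeated.
step 9: apply (-5, -5) → (-33, 18)
step 10: apply (-1, +5) → (-34, 23)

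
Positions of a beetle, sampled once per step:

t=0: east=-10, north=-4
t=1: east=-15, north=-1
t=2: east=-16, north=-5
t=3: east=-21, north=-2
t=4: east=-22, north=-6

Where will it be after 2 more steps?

Step-to-step displacements: (-5, +3), (-1, -4), (-5, +3), (-1, -4) — a repeating cycle of length 2.
step 5: apply (-5, +3) → east=-27, north=-3
step 6: apply (-1, -4) → east=-28, north=-7

east=-28, north=-7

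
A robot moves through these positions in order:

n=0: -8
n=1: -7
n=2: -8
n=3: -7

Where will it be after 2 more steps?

-7

Step-to-step displacements: +1, -1, +1; each is -1× the previous.
step 4: -7 − 1 → -8
step 5: -8 + 1 → -7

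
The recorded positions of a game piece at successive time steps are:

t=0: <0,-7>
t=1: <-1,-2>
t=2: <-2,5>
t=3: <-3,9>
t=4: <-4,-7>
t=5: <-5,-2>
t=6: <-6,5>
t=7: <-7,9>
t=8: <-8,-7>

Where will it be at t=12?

<-12,-7>

The first coordinate changes by -1 each step, so at step 12 it is 0 + 12·(-1) = -12.
The second coordinate repeats the cycle [-7, -2, 5, 9] with period 4; step 12 mod 4 = 0, giving -7.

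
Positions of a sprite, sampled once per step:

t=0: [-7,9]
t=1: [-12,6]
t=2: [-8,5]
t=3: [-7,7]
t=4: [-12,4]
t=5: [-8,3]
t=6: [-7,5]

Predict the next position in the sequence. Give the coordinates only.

Differencing gives [-5,-3], [+4,-1], [+1,+2], [-5,-3], [+4,-1], [+1,+2]. This is the pattern [-5,-3], [+4,-1], [+1,+2] repeated.
step 7: apply [-5,-3] → [-12,2]

[-12,2]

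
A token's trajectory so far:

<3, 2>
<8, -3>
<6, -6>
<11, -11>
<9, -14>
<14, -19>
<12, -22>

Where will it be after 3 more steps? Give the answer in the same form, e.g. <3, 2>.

<20, -35>

The moves between consecutive positions are <+5, -5>, <-2, -3>, <+5, -5>, <-2, -3>, <+5, -5>, <-2, -3>; they repeat the 2-cycle [<+5, -5>, <-2, -3>].
step 7: apply <+5, -5> → <17, -27>
step 8: apply <-2, -3> → <15, -30>
step 9: apply <+5, -5> → <20, -35>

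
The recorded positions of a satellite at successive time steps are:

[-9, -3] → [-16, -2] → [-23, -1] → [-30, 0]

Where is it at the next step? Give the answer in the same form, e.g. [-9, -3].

Each step adds [-7, +1] to the position.
step 4: [-30, 0] + [-7, +1] → [-37, 1]

[-37, 1]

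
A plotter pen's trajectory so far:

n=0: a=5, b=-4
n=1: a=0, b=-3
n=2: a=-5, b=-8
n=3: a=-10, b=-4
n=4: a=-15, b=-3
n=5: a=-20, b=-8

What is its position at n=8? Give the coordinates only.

a=-35, b=-8

The a coordinate changes by -5 each step, so at step 8 it is 5 + 8·(-5) = -35.
The b coordinate repeats the cycle [-4, -3, -8] with period 3; step 8 mod 3 = 2, giving -8.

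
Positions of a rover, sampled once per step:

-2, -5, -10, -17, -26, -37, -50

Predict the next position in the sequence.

-65

Taking differences between consecutive positions: -3, -5, -7, -9, -11, -13. These grow by -2 each step.
step 7: -50 − 15 → -65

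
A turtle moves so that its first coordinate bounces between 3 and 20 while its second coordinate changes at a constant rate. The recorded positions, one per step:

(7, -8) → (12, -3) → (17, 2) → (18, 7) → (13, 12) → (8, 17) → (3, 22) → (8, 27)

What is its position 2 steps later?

(18, 37)

The first coordinate reflects between 3 and 20, moving 5 per step.
  step 8: 8 → 13
  step 9: 13 → 18
The second coordinate changes by +5 each step: at step 9 it is 37.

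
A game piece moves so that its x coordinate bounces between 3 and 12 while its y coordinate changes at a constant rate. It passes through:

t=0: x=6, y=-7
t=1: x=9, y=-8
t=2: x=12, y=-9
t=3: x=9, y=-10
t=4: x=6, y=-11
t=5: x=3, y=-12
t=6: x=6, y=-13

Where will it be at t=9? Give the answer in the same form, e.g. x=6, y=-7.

x=9, y=-16

The x coordinate reflects between 3 and 12, moving 3 per step.
  step 7: 6 → 9
  step 8: 9 → 12
  step 9: 12 → 9
The y coordinate changes by -1 each step: at step 9 it is -16.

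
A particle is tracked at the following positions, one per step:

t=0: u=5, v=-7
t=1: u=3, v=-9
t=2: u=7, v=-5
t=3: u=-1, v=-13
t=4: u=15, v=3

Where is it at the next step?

u=-17, v=-29

Step-to-step displacements: (-2, -2), (+4, +4), (-8, -8), (+16, +16); each is -2× the previous.
step 5: u=15, v=3 + (-32, -32) → u=-17, v=-29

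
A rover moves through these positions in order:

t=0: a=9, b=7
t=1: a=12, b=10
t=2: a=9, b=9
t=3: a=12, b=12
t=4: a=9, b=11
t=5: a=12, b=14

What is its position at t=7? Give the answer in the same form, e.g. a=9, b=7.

Differencing gives (+3,+3), (-3,-1), (+3,+3), (-3,-1), (+3,+3). This is the pattern (+3,+3), (-3,-1) repeated.
step 6: apply (-3,-1) → a=9, b=13
step 7: apply (+3,+3) → a=12, b=16

a=12, b=16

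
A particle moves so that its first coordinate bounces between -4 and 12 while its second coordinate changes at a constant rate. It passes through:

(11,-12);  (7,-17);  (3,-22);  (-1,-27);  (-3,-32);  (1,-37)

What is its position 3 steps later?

(11,-52)

The first coordinate reflects between -4 and 12, moving 4 per step.
  step 6: 1 → 5
  step 7: 5 → 9
  step 8: 9 → 11
The second coordinate changes by -5 each step: at step 8 it is -52.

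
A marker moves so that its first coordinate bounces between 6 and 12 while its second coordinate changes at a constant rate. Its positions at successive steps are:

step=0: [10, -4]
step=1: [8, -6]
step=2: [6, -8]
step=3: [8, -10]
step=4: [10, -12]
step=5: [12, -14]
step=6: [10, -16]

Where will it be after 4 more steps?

The first coordinate reflects between 6 and 12, moving 2 per step.
  step 7: 10 → 8
  step 8: 8 → 6
  step 9: 6 → 8
  step 10: 8 → 10
The second coordinate changes by -2 each step: at step 10 it is -24.

[10, -24]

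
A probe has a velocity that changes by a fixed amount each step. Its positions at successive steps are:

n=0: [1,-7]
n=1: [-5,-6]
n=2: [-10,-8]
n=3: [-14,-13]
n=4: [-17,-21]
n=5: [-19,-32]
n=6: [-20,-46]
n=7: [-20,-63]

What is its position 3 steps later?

Successive displacements: [-6,+1], [-5,-2], [-4,-5], [-3,-8], [-2,-11], [-1,-14], [+0,-17] — each changes by [+1,-3].
step 8: [-20,-63] + [+1,-20] → [-19,-83]
step 9: [-19,-83] + [+2,-23] → [-17,-106]
step 10: [-17,-106] + [+3,-26] → [-14,-132]

[-14,-132]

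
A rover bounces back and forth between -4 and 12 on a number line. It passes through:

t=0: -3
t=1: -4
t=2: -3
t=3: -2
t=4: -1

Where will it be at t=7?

2

The value reflects between -4 and 12, moving 1 per step.
  step 5: -1 → 0
  step 6: 0 → 1
  step 7: 1 → 2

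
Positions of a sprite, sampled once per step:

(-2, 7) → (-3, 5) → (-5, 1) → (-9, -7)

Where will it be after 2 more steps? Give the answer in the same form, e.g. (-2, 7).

(-33, -55)

Consecutive displacements (-1, -2), (-2, -4), (-4, -8) scale by a factor of 2 each step.
step 4: (-9, -7) + (-8, -16) → (-17, -23)
step 5: (-17, -23) + (-16, -32) → (-33, -55)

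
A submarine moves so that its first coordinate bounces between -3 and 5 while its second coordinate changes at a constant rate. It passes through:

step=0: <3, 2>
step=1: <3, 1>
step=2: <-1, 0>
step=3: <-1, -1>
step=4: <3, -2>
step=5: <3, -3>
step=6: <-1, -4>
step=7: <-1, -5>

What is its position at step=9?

<3, -7>

The first coordinate reflects between -3 and 5, moving 4 per step.
  step 8: -1 → 3
  step 9: 3 → 3
The second coordinate changes by -1 each step: at step 9 it is -7.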